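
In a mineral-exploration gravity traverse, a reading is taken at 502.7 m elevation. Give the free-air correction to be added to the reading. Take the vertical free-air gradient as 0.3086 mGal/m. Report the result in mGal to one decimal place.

Free-air correction = 0.3086 × 502.7 = 155.1 mGal

155.1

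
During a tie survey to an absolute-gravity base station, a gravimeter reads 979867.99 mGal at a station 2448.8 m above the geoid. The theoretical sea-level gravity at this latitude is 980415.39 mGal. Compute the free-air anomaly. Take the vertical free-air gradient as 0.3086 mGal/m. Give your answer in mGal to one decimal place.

Free-air correction = 0.3086 × 2448.8 = 755.70 mGal
Free-air anomaly = 979867.99 − 980415.39 + (755.70) = 208.30 mGal

208.3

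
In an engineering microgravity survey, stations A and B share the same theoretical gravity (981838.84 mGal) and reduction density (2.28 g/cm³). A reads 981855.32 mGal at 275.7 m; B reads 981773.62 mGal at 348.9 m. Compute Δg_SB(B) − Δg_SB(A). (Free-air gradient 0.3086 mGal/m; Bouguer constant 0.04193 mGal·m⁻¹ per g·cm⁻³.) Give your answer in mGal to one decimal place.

-66.1

Δg_SB(A) = 981855.32 − 981838.84 + 0.3086×275.7 − 0.04193×2.28×275.7 = 75.20 mGal
Δg_SB(B) = 981773.62 − 981838.84 + 0.3086×348.9 − 0.04193×2.28×348.9 = 9.10 mGal
Difference = 9.10 − (75.20) = -66.10 mGal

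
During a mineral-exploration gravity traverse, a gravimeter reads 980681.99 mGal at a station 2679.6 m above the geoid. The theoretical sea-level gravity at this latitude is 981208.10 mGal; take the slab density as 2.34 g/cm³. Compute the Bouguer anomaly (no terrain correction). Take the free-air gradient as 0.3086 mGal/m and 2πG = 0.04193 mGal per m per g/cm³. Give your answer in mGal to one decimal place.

37.9

Free-air correction = 0.3086 × 2679.6 = 826.92 mGal
Free-air anomaly = 980681.99 − 981208.10 + (826.92) = 300.81 mGal
Bouguer slab correction = 0.04193 × 2.34 × 2679.6 = 262.91 mGal
Simple Bouguer anomaly = 300.81 − (262.91) = 37.90 mGal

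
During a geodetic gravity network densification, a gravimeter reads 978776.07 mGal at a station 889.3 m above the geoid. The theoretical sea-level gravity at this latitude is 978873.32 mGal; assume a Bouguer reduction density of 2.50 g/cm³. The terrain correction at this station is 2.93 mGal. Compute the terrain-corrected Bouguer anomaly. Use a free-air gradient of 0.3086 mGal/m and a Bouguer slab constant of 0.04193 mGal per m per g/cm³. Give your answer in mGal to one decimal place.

86.9

Free-air correction = 0.3086 × 889.3 = 274.44 mGal
Free-air anomaly = 978776.07 − 978873.32 + (274.44) = 177.19 mGal
Bouguer slab correction = 0.04193 × 2.50 × 889.3 = 93.22 mGal
Simple Bouguer anomaly = 177.19 − (93.22) = 83.97 mGal
Complete Bouguer anomaly = 83.97 + 2.93 = 86.90 mGal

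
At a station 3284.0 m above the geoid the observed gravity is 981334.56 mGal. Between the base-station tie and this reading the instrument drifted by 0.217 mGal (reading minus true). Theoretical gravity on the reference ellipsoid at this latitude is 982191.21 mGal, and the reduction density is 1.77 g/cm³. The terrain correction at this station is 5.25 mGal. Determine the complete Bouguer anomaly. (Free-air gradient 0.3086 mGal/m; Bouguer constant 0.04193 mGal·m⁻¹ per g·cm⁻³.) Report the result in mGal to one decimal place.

Drift-corrected reading = 981334.56 − (0.217) = 981334.343 mGal
Free-air correction = 0.3086 × 3284.0 = 1013.44 mGal
Free-air anomaly = 981334.343 − 982191.21 + (1013.44) = 156.573 mGal
Bouguer slab correction = 0.04193 × 1.77 × 3284.0 = 243.73 mGal
Simple Bouguer anomaly = 156.573 − (243.73) = -87.157 mGal
Complete Bouguer anomaly = -87.157 + 5.25 = -81.907 mGal

-81.9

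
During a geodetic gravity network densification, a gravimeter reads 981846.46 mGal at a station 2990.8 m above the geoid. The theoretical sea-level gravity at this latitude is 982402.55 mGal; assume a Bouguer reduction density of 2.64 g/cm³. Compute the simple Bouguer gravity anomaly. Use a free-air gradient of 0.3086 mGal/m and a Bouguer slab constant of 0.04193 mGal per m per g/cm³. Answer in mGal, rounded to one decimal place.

35.8

Free-air correction = 0.3086 × 2990.8 = 922.96 mGal
Free-air anomaly = 981846.46 − 982402.55 + (922.96) = 366.87 mGal
Bouguer slab correction = 0.04193 × 2.64 × 2990.8 = 331.07 mGal
Simple Bouguer anomaly = 366.87 − (331.07) = 35.80 mGal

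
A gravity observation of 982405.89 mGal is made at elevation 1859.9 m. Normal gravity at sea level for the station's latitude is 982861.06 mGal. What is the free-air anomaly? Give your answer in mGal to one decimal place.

118.8

Free-air correction = 0.3086 × 1859.9 = 573.97 mGal
Free-air anomaly = 982405.89 − 982861.06 + (573.97) = 118.80 mGal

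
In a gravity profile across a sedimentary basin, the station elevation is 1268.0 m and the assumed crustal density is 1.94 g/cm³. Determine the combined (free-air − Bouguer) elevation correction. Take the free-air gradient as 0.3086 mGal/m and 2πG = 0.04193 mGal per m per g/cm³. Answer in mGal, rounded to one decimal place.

288.2

Combined gradient = 0.3086 − 0.04193 × 1.94 = 0.2272558 mGal/m
Combined elevation correction = 0.2272558 × 1268.0 = 288.2 mGal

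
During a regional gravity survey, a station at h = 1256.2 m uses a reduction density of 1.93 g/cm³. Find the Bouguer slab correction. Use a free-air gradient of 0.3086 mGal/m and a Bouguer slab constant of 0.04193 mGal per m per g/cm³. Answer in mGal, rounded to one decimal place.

Bouguer slab correction = 0.04193 × 1.93 × 1256.2 = 101.7 mGal

101.7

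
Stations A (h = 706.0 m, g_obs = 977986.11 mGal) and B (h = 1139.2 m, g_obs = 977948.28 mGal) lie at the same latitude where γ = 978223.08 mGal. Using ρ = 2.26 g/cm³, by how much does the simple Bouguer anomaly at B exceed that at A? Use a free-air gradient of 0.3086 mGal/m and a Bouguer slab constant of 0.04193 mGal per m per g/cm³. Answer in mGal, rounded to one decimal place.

54.8

Δg_SB(A) = 977986.11 − 978223.08 + 0.3086×706.0 − 0.04193×2.26×706.0 = -86.00 mGal
Δg_SB(B) = 977948.28 − 978223.08 + 0.3086×1139.2 − 0.04193×2.26×1139.2 = -31.20 mGal
Difference = -31.20 − (-86.00) = 54.80 mGal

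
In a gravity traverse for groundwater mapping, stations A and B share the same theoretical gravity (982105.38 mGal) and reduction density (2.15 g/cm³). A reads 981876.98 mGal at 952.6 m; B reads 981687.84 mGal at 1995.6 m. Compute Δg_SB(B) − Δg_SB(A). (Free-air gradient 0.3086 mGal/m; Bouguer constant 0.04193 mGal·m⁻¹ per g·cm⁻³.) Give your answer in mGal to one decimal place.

Δg_SB(A) = 981876.98 − 982105.38 + 0.3086×952.6 − 0.04193×2.15×952.6 = -20.30 mGal
Δg_SB(B) = 981687.84 − 982105.38 + 0.3086×1995.6 − 0.04193×2.15×1995.6 = 18.40 mGal
Difference = 18.40 − (-20.30) = 38.70 mGal

38.7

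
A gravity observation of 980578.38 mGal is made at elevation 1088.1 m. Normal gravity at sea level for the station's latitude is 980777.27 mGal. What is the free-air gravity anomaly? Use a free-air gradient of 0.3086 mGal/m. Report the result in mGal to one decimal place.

Free-air correction = 0.3086 × 1088.1 = 335.79 mGal
Free-air anomaly = 980578.38 − 980777.27 + (335.79) = 136.90 mGal

136.9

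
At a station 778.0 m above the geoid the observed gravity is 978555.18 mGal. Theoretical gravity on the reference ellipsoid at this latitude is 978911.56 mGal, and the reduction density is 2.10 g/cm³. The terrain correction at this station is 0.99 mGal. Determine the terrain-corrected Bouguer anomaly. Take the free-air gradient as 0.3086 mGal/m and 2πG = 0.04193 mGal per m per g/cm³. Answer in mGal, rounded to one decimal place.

Free-air correction = 0.3086 × 778.0 = 240.09 mGal
Free-air anomaly = 978555.18 − 978911.56 + (240.09) = -116.29 mGal
Bouguer slab correction = 0.04193 × 2.10 × 778.0 = 68.51 mGal
Simple Bouguer anomaly = -116.29 − (68.51) = -184.80 mGal
Complete Bouguer anomaly = -184.80 + 0.99 = -183.81 mGal

-183.8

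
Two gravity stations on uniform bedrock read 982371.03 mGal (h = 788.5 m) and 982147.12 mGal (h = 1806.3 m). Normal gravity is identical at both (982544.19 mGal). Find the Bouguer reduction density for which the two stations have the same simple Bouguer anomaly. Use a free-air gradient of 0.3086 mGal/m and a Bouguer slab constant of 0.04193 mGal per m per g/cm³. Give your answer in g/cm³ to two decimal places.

Δg_obs = 982147.12 − 982371.03 = -223.91 mGal over Δh = 1806.3 − 788.5 = 1017.8 m
Equal Bouguer anomalies ⇒ Δg_obs + (0.3086 − 0.04193ρ)·Δh = 0
0.3086 − 0.04193ρ = −Δg_obs/Δh = 0.21999
ρ = (0.3086 − 0.21999) / 0.04193 = 2.11 g/cm³

2.11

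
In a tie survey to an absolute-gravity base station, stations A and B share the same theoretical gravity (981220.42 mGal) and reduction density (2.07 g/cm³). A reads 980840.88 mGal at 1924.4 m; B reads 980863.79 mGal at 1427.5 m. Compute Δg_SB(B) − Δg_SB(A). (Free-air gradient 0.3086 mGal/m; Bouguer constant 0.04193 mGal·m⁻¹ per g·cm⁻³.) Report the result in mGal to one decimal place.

-87.3

Δg_SB(A) = 980840.88 − 981220.42 + 0.3086×1924.4 − 0.04193×2.07×1924.4 = 47.30 mGal
Δg_SB(B) = 980863.79 − 981220.42 + 0.3086×1427.5 − 0.04193×2.07×1427.5 = -40.00 mGal
Difference = -40.00 − (47.30) = -87.30 mGal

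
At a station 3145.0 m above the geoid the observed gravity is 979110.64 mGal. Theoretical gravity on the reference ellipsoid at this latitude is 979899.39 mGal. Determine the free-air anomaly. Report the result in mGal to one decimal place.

181.8

Free-air correction = 0.3086 × 3145.0 = 970.55 mGal
Free-air anomaly = 979110.64 − 979899.39 + (970.55) = 181.80 mGal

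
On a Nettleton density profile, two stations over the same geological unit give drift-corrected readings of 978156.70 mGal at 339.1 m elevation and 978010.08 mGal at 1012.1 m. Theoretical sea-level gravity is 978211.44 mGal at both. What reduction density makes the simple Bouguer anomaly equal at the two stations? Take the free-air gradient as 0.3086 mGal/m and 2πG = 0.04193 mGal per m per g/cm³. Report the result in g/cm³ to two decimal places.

2.16

Δg_obs = 978010.08 − 978156.70 = -146.62 mGal over Δh = 1012.1 − 339.1 = 673.0 m
Equal Bouguer anomalies ⇒ Δg_obs + (0.3086 − 0.04193ρ)·Δh = 0
0.3086 − 0.04193ρ = −Δg_obs/Δh = 0.21786
ρ = (0.3086 − 0.21786) / 0.04193 = 2.16 g/cm³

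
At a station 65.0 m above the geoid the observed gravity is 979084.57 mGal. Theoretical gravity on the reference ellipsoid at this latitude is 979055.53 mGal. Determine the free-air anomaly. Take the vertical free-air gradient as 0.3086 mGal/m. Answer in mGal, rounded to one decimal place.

49.1

Free-air correction = 0.3086 × 65.0 = 20.06 mGal
Free-air anomaly = 979084.57 − 979055.53 + (20.06) = 49.10 mGal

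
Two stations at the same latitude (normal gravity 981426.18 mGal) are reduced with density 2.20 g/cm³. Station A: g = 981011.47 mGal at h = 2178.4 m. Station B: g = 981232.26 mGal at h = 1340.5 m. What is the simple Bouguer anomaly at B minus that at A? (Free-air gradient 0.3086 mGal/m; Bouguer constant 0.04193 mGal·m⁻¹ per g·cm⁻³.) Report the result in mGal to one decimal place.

39.5

Δg_SB(A) = 981011.47 − 981426.18 + 0.3086×2178.4 − 0.04193×2.20×2178.4 = 56.60 mGal
Δg_SB(B) = 981232.26 − 981426.18 + 0.3086×1340.5 − 0.04193×2.20×1340.5 = 96.10 mGal
Difference = 96.10 − (56.60) = 39.50 mGal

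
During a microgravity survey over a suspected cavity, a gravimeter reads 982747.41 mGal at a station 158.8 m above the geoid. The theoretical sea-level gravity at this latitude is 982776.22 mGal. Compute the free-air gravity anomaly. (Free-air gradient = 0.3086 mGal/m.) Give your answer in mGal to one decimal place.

20.2

Free-air correction = 0.3086 × 158.8 = 49.01 mGal
Free-air anomaly = 982747.41 − 982776.22 + (49.01) = 20.20 mGal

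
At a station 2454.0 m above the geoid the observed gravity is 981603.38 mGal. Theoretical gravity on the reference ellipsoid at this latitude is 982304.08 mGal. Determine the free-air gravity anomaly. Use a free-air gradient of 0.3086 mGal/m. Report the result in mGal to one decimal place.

Free-air correction = 0.3086 × 2454.0 = 757.30 mGal
Free-air anomaly = 981603.38 − 982304.08 + (757.30) = 56.60 mGal

56.6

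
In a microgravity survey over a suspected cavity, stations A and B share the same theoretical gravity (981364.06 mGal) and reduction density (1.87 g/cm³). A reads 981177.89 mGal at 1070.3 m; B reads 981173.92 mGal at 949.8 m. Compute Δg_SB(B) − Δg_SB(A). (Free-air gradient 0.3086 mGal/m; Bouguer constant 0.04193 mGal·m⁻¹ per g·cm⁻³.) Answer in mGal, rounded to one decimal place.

-31.7

Δg_SB(A) = 981177.89 − 981364.06 + 0.3086×1070.3 − 0.04193×1.87×1070.3 = 60.20 mGal
Δg_SB(B) = 981173.92 − 981364.06 + 0.3086×949.8 − 0.04193×1.87×949.8 = 28.50 mGal
Difference = 28.50 − (60.20) = -31.70 mGal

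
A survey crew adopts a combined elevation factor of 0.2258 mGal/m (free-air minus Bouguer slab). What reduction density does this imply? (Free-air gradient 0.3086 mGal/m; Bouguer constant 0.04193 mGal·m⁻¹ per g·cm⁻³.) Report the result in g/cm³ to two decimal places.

1.97

0.2258 = 0.3086 − 0.04193 × ρ
ρ = (0.3086 − 0.2258) / 0.04193 = 1.97 g/cm³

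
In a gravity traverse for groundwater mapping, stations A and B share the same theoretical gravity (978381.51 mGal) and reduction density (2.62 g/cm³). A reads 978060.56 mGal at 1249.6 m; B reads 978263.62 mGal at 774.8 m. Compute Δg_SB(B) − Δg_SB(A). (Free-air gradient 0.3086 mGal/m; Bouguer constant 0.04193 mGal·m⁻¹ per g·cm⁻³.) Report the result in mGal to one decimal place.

Δg_SB(A) = 978060.56 − 978381.51 + 0.3086×1249.6 − 0.04193×2.62×1249.6 = -72.60 mGal
Δg_SB(B) = 978263.62 − 978381.51 + 0.3086×774.8 − 0.04193×2.62×774.8 = 36.10 mGal
Difference = 36.10 − (-72.60) = 108.70 mGal

108.7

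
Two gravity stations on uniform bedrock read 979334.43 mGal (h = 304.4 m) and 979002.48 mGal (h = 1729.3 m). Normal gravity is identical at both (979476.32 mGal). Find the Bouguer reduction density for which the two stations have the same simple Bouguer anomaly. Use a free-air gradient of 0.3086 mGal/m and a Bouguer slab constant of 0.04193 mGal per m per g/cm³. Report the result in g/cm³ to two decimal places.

1.80

Δg_obs = 979002.48 − 979334.43 = -331.95 mGal over Δh = 1729.3 − 304.4 = 1424.9 m
Equal Bouguer anomalies ⇒ Δg_obs + (0.3086 − 0.04193ρ)·Δh = 0
0.3086 − 0.04193ρ = −Δg_obs/Δh = 0.23296
ρ = (0.3086 − 0.23296) / 0.04193 = 1.80 g/cm³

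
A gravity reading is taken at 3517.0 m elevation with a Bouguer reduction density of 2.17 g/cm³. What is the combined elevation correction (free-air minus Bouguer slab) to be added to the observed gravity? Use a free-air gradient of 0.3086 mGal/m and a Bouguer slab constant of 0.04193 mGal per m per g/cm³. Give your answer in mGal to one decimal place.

765.3

Combined gradient = 0.3086 − 0.04193 × 2.17 = 0.2176119 mGal/m
Combined elevation correction = 0.2176119 × 3517.0 = 765.3 mGal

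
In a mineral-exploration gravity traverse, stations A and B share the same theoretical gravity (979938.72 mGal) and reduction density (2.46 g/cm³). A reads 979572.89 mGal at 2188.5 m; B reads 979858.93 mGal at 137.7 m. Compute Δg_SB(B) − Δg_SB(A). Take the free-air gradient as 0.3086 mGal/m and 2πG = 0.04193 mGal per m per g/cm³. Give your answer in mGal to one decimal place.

-135.3

Δg_SB(A) = 979572.89 − 979938.72 + 0.3086×2188.5 − 0.04193×2.46×2188.5 = 83.80 mGal
Δg_SB(B) = 979858.93 − 979938.72 + 0.3086×137.7 − 0.04193×2.46×137.7 = -51.50 mGal
Difference = -51.50 − (83.80) = -135.30 mGal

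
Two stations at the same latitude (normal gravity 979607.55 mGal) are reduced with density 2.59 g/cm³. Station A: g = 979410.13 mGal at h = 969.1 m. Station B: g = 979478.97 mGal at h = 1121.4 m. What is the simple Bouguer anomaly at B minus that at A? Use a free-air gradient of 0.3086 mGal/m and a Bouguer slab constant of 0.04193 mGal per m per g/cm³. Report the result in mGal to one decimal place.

99.3

Δg_SB(A) = 979410.13 − 979607.55 + 0.3086×969.1 − 0.04193×2.59×969.1 = -3.60 mGal
Δg_SB(B) = 979478.97 − 979607.55 + 0.3086×1121.4 − 0.04193×2.59×1121.4 = 95.70 mGal
Difference = 95.70 − (-3.60) = 99.30 mGal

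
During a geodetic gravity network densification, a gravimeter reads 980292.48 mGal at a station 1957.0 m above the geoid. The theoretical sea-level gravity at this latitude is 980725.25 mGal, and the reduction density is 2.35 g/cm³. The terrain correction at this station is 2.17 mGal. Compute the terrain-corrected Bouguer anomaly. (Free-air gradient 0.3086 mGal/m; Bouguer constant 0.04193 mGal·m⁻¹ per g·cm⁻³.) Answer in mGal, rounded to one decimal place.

-19.5

Free-air correction = 0.3086 × 1957.0 = 603.93 mGal
Free-air anomaly = 980292.48 − 980725.25 + (603.93) = 171.16 mGal
Bouguer slab correction = 0.04193 × 2.35 × 1957.0 = 192.83 mGal
Simple Bouguer anomaly = 171.16 − (192.83) = -21.67 mGal
Complete Bouguer anomaly = -21.67 + 2.17 = -19.50 mGal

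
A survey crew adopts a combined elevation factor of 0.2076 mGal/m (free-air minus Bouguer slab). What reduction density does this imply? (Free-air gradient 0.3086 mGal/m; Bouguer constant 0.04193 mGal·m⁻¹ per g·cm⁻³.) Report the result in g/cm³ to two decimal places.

2.41

0.2076 = 0.3086 − 0.04193 × ρ
ρ = (0.3086 − 0.2076) / 0.04193 = 2.41 g/cm³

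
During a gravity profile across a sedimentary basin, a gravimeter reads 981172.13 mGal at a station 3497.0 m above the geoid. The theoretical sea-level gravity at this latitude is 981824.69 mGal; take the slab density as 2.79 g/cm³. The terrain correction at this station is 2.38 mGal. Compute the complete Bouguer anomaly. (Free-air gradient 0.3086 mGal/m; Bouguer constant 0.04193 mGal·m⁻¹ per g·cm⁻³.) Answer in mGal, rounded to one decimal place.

19.9

Free-air correction = 0.3086 × 3497.0 = 1079.17 mGal
Free-air anomaly = 981172.13 − 981824.69 + (1079.17) = 426.61 mGal
Bouguer slab correction = 0.04193 × 2.79 × 3497.0 = 409.10 mGal
Simple Bouguer anomaly = 426.61 − (409.10) = 17.51 mGal
Complete Bouguer anomaly = 17.51 + 2.38 = 19.89 mGal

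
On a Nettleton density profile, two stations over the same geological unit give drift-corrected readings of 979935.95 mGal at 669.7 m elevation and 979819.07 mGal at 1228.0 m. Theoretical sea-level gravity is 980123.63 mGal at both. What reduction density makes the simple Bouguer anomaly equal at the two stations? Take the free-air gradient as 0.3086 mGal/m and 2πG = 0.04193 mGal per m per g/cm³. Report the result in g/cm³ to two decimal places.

2.37

Δg_obs = 979819.07 − 979935.95 = -116.88 mGal over Δh = 1228.0 − 669.7 = 558.3 m
Equal Bouguer anomalies ⇒ Δg_obs + (0.3086 − 0.04193ρ)·Δh = 0
0.3086 − 0.04193ρ = −Δg_obs/Δh = 0.20935
ρ = (0.3086 − 0.20935) / 0.04193 = 2.37 g/cm³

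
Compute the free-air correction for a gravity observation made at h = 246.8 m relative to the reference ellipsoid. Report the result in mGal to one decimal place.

Free-air correction = 0.3086 × 246.8 = 76.2 mGal

76.2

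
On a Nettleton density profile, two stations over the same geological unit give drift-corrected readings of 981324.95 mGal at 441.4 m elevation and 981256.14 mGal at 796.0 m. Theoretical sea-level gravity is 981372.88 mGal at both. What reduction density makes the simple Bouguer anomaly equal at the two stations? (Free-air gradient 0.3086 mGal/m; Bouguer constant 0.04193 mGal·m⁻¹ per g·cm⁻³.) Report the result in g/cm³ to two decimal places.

Δg_obs = 981256.14 − 981324.95 = -68.81 mGal over Δh = 796.0 − 441.4 = 354.6 m
Equal Bouguer anomalies ⇒ Δg_obs + (0.3086 − 0.04193ρ)·Δh = 0
0.3086 − 0.04193ρ = −Δg_obs/Δh = 0.19405
ρ = (0.3086 − 0.19405) / 0.04193 = 2.73 g/cm³

2.73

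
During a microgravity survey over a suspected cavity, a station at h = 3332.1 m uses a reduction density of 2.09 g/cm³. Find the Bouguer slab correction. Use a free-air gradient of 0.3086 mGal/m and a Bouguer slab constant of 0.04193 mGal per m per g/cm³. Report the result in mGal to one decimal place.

Bouguer slab correction = 0.04193 × 2.09 × 3332.1 = 292.0 mGal

292.0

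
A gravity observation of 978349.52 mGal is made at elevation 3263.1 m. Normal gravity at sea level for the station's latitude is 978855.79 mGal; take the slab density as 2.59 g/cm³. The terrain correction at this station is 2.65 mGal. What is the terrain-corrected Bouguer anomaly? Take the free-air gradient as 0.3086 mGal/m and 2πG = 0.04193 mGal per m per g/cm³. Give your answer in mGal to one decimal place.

Free-air correction = 0.3086 × 3263.1 = 1006.99 mGal
Free-air anomaly = 978349.52 − 978855.79 + (1006.99) = 500.72 mGal
Bouguer slab correction = 0.04193 × 2.59 × 3263.1 = 354.37 mGal
Simple Bouguer anomaly = 500.72 − (354.37) = 146.35 mGal
Complete Bouguer anomaly = 146.35 + 2.65 = 149.00 mGal

149.0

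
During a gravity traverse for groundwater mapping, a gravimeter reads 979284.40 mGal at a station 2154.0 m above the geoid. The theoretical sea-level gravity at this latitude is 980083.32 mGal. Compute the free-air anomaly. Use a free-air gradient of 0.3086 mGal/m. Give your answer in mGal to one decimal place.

-134.2

Free-air correction = 0.3086 × 2154.0 = 664.72 mGal
Free-air anomaly = 979284.40 − 980083.32 + (664.72) = -134.20 mGal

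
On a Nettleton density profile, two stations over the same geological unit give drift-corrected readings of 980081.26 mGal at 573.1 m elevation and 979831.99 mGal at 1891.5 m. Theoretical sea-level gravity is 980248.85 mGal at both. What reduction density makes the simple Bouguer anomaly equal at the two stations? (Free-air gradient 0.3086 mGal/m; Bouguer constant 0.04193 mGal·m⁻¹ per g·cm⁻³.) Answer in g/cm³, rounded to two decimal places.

2.85

Δg_obs = 979831.99 − 980081.26 = -249.27 mGal over Δh = 1891.5 − 573.1 = 1318.4 m
Equal Bouguer anomalies ⇒ Δg_obs + (0.3086 − 0.04193ρ)·Δh = 0
0.3086 − 0.04193ρ = −Δg_obs/Δh = 0.18907
ρ = (0.3086 − 0.18907) / 0.04193 = 2.85 g/cm³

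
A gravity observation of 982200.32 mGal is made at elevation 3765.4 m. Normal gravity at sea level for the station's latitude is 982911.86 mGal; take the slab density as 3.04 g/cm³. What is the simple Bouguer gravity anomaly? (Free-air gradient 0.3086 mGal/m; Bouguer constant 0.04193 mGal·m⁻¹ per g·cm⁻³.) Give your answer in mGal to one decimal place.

Free-air correction = 0.3086 × 3765.4 = 1162.00 mGal
Free-air anomaly = 982200.32 − 982911.86 + (1162.00) = 450.46 mGal
Bouguer slab correction = 0.04193 × 3.04 × 3765.4 = 479.96 mGal
Simple Bouguer anomaly = 450.46 − (479.96) = -29.50 mGal

-29.5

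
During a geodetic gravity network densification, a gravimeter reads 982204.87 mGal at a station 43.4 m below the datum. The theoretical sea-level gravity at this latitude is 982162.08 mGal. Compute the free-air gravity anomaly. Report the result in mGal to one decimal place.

29.4

Free-air correction = 0.3086 × -43.4 = -13.39 mGal
Free-air anomaly = 982204.87 − 982162.08 + (-13.39) = 29.40 mGal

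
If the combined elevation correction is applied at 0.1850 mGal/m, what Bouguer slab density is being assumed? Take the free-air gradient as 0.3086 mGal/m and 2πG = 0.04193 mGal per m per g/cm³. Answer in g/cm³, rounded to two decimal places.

2.95

0.1850 = 0.3086 − 0.04193 × ρ
ρ = (0.3086 − 0.1850) / 0.04193 = 2.95 g/cm³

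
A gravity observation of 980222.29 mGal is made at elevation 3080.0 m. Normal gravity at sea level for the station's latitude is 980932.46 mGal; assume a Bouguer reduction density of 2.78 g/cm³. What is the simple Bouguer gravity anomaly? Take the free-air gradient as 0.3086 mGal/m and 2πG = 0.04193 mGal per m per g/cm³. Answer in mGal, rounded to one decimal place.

Free-air correction = 0.3086 × 3080.0 = 950.49 mGal
Free-air anomaly = 980222.29 − 980932.46 + (950.49) = 240.32 mGal
Bouguer slab correction = 0.04193 × 2.78 × 3080.0 = 359.02 mGal
Simple Bouguer anomaly = 240.32 − (359.02) = -118.70 mGal

-118.7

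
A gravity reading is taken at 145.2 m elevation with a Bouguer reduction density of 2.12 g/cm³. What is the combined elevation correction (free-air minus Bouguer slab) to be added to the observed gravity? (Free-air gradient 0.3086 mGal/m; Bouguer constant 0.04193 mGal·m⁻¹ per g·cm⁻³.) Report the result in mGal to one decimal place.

31.9

Combined gradient = 0.3086 − 0.04193 × 2.12 = 0.2197084 mGal/m
Combined elevation correction = 0.2197084 × 145.2 = 31.9 mGal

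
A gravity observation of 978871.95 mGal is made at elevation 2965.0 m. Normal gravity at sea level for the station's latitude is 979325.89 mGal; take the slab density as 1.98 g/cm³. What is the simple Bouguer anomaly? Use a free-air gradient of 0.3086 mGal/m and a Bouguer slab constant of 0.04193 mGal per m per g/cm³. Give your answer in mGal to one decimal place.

Free-air correction = 0.3086 × 2965.0 = 915.00 mGal
Free-air anomaly = 978871.95 − 979325.89 + (915.00) = 461.06 mGal
Bouguer slab correction = 0.04193 × 1.98 × 2965.0 = 246.16 mGal
Simple Bouguer anomaly = 461.06 − (246.16) = 214.90 mGal

214.9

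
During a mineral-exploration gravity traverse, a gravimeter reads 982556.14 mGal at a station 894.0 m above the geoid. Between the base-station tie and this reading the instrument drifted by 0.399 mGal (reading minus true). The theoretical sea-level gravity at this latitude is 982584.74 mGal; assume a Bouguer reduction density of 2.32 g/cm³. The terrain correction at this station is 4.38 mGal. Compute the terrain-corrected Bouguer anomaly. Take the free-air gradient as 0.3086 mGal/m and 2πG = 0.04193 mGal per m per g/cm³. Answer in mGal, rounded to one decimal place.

Drift-corrected reading = 982556.14 − (0.399) = 982555.741 mGal
Free-air correction = 0.3086 × 894.0 = 275.89 mGal
Free-air anomaly = 982555.741 − 982584.74 + (275.89) = 246.891 mGal
Bouguer slab correction = 0.04193 × 2.32 × 894.0 = 86.97 mGal
Simple Bouguer anomaly = 246.891 − (86.97) = 159.921 mGal
Complete Bouguer anomaly = 159.921 + 4.38 = 164.301 mGal

164.3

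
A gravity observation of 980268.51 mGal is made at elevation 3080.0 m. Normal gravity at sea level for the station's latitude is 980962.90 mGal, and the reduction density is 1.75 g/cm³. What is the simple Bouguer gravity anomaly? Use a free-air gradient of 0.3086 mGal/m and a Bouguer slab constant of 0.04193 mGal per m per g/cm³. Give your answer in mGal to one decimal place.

Free-air correction = 0.3086 × 3080.0 = 950.49 mGal
Free-air anomaly = 980268.51 − 980962.90 + (950.49) = 256.10 mGal
Bouguer slab correction = 0.04193 × 1.75 × 3080.0 = 226.00 mGal
Simple Bouguer anomaly = 256.10 − (226.00) = 30.10 mGal

30.1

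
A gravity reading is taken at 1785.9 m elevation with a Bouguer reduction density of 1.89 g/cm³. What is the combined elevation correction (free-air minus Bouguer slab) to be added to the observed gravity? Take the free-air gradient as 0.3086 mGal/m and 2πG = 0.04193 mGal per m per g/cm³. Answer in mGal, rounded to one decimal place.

409.6

Combined gradient = 0.3086 − 0.04193 × 1.89 = 0.2293523 mGal/m
Combined elevation correction = 0.2293523 × 1785.9 = 409.6 mGal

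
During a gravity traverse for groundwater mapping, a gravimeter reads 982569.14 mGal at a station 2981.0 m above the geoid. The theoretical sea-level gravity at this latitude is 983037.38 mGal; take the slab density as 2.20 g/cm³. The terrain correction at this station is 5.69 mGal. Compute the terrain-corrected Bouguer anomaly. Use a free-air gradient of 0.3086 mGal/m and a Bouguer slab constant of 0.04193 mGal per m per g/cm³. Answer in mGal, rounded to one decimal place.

182.4

Free-air correction = 0.3086 × 2981.0 = 919.94 mGal
Free-air anomaly = 982569.14 − 983037.38 + (919.94) = 451.70 mGal
Bouguer slab correction = 0.04193 × 2.20 × 2981.0 = 274.99 mGal
Simple Bouguer anomaly = 451.70 − (274.99) = 176.71 mGal
Complete Bouguer anomaly = 176.71 + 5.69 = 182.40 mGal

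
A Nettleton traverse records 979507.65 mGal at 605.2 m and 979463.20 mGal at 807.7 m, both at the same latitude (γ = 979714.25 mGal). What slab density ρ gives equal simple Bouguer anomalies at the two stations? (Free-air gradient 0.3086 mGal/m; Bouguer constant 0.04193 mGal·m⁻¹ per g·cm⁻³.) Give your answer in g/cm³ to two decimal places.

Δg_obs = 979463.20 − 979507.65 = -44.45 mGal over Δh = 807.7 − 605.2 = 202.5 m
Equal Bouguer anomalies ⇒ Δg_obs + (0.3086 − 0.04193ρ)·Δh = 0
0.3086 − 0.04193ρ = −Δg_obs/Δh = 0.21951
ρ = (0.3086 − 0.21951) / 0.04193 = 2.12 g/cm³

2.12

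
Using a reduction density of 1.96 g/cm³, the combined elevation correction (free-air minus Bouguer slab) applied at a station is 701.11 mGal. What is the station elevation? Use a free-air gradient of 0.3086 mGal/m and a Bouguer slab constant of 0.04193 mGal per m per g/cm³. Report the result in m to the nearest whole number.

3097

Combined gradient = 0.3086 − 0.04193 × 1.96 = 0.2264172 mGal/m
h = 701.11 / 0.2264172 = 3096.54 m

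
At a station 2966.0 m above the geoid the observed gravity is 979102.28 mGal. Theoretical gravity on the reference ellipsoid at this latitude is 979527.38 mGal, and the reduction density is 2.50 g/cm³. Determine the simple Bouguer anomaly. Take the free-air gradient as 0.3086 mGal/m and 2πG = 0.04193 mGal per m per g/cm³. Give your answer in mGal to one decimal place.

Free-air correction = 0.3086 × 2966.0 = 915.31 mGal
Free-air anomaly = 979102.28 − 979527.38 + (915.31) = 490.21 mGal
Bouguer slab correction = 0.04193 × 2.50 × 2966.0 = 310.91 mGal
Simple Bouguer anomaly = 490.21 − (310.91) = 179.30 mGal

179.3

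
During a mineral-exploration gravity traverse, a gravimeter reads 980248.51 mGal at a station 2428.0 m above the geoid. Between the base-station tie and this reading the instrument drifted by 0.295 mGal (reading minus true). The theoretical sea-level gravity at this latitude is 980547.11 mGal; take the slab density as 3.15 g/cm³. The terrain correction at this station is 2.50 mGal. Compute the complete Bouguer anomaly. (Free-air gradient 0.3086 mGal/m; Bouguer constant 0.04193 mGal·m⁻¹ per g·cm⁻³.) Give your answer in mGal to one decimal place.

Drift-corrected reading = 980248.51 − (0.295) = 980248.215 mGal
Free-air correction = 0.3086 × 2428.0 = 749.28 mGal
Free-air anomaly = 980248.215 − 980547.11 + (749.28) = 450.385 mGal
Bouguer slab correction = 0.04193 × 3.15 × 2428.0 = 320.69 mGal
Simple Bouguer anomaly = 450.385 − (320.69) = 129.695 mGal
Complete Bouguer anomaly = 129.695 + 2.50 = 132.195 mGal

132.2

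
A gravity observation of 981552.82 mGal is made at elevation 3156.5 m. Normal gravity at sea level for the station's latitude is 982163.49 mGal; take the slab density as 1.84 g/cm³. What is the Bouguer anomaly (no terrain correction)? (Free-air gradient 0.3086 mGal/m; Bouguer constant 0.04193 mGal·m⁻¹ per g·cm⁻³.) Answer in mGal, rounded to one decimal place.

119.9

Free-air correction = 0.3086 × 3156.5 = 974.10 mGal
Free-air anomaly = 981552.82 − 982163.49 + (974.10) = 363.43 mGal
Bouguer slab correction = 0.04193 × 1.84 × 3156.5 = 243.53 mGal
Simple Bouguer anomaly = 363.43 − (243.53) = 119.90 mGal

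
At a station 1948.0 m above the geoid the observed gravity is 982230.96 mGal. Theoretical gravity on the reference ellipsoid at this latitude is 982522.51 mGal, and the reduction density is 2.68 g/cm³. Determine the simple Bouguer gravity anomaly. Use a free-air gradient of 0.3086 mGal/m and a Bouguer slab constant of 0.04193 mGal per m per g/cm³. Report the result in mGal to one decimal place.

90.7

Free-air correction = 0.3086 × 1948.0 = 601.15 mGal
Free-air anomaly = 982230.96 − 982522.51 + (601.15) = 309.60 mGal
Bouguer slab correction = 0.04193 × 2.68 × 1948.0 = 218.90 mGal
Simple Bouguer anomaly = 309.60 − (218.90) = 90.70 mGal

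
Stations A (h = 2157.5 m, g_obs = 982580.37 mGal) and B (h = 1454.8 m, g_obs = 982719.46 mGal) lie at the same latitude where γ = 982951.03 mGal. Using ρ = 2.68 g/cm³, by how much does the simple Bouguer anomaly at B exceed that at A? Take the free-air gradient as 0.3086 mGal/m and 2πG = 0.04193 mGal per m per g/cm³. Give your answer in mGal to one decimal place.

1.2

Δg_SB(A) = 982580.37 − 982951.03 + 0.3086×2157.5 − 0.04193×2.68×2157.5 = 52.70 mGal
Δg_SB(B) = 982719.46 − 982951.03 + 0.3086×1454.8 − 0.04193×2.68×1454.8 = 53.90 mGal
Difference = 53.90 − (52.70) = 1.20 mGal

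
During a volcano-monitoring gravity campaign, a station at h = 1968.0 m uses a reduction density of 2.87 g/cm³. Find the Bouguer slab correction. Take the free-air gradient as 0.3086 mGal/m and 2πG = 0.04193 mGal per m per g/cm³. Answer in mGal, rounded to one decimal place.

236.8

Bouguer slab correction = 0.04193 × 2.87 × 1968.0 = 236.8 mGal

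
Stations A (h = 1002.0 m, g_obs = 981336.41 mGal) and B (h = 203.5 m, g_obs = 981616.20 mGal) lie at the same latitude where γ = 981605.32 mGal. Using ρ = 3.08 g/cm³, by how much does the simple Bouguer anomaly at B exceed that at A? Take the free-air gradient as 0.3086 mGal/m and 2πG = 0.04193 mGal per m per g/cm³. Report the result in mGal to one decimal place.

136.5

Δg_SB(A) = 981336.41 − 981605.32 + 0.3086×1002.0 − 0.04193×3.08×1002.0 = -89.10 mGal
Δg_SB(B) = 981616.20 − 981605.32 + 0.3086×203.5 − 0.04193×3.08×203.5 = 47.40 mGal
Difference = 47.40 − (-89.10) = 136.50 mGal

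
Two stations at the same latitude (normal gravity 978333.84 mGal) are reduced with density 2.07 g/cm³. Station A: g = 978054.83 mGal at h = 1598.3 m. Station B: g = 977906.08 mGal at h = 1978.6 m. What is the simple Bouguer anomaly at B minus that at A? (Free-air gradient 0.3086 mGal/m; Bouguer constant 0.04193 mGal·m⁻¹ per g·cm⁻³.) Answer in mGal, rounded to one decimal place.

Δg_SB(A) = 978054.83 − 978333.84 + 0.3086×1598.3 − 0.04193×2.07×1598.3 = 75.50 mGal
Δg_SB(B) = 977906.08 − 978333.84 + 0.3086×1978.6 − 0.04193×2.07×1978.6 = 11.10 mGal
Difference = 11.10 − (75.50) = -64.40 mGal

-64.4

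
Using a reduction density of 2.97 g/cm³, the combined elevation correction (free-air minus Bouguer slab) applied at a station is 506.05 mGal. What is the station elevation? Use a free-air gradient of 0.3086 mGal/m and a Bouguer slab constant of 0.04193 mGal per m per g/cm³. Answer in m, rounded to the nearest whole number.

2749

Combined gradient = 0.3086 − 0.04193 × 2.97 = 0.1840679 mGal/m
h = 506.05 / 0.1840679 = 2749.26 m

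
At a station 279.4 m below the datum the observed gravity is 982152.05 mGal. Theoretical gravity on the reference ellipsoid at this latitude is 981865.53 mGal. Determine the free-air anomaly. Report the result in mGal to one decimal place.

Free-air correction = 0.3086 × -279.4 = -86.22 mGal
Free-air anomaly = 982152.05 − 981865.53 + (-86.22) = 200.30 mGal

200.3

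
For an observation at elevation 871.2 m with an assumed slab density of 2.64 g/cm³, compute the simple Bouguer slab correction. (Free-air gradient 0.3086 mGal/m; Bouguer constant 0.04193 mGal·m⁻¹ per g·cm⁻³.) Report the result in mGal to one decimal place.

96.4

Bouguer slab correction = 0.04193 × 2.64 × 871.2 = 96.4 mGal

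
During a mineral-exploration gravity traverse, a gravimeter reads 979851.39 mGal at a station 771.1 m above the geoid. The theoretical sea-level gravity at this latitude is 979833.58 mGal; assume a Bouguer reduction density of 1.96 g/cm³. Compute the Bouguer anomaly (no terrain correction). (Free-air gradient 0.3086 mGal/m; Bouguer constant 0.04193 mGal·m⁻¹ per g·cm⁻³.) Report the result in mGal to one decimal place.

192.4

Free-air correction = 0.3086 × 771.1 = 237.96 mGal
Free-air anomaly = 979851.39 − 979833.58 + (237.96) = 255.77 mGal
Bouguer slab correction = 0.04193 × 1.96 × 771.1 = 63.37 mGal
Simple Bouguer anomaly = 255.77 − (63.37) = 192.40 mGal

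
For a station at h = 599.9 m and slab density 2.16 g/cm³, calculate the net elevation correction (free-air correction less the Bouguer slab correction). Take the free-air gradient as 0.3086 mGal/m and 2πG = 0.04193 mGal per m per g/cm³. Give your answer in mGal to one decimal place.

130.8

Combined gradient = 0.3086 − 0.04193 × 2.16 = 0.2180312 mGal/m
Combined elevation correction = 0.2180312 × 599.9 = 130.8 mGal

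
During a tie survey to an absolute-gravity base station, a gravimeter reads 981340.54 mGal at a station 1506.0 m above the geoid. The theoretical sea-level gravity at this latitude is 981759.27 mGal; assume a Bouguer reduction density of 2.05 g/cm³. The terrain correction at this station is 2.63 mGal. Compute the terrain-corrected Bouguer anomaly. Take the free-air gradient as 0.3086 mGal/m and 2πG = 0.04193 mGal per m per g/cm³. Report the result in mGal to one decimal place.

-80.8

Free-air correction = 0.3086 × 1506.0 = 464.75 mGal
Free-air anomaly = 981340.54 − 981759.27 + (464.75) = 46.02 mGal
Bouguer slab correction = 0.04193 × 2.05 × 1506.0 = 129.45 mGal
Simple Bouguer anomaly = 46.02 − (129.45) = -83.43 mGal
Complete Bouguer anomaly = -83.43 + 2.63 = -80.80 mGal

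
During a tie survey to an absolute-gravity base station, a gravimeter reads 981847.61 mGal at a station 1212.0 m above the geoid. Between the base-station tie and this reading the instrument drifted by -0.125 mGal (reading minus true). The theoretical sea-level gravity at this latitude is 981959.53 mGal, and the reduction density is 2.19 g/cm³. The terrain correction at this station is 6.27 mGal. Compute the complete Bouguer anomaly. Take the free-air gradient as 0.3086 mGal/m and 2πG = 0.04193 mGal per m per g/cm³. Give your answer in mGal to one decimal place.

Drift-corrected reading = 981847.61 − (-0.125) = 981847.735 mGal
Free-air correction = 0.3086 × 1212.0 = 374.02 mGal
Free-air anomaly = 981847.735 − 981959.53 + (374.02) = 262.225 mGal
Bouguer slab correction = 0.04193 × 2.19 × 1212.0 = 111.29 mGal
Simple Bouguer anomaly = 262.225 − (111.29) = 150.935 mGal
Complete Bouguer anomaly = 150.935 + 6.27 = 157.205 mGal

157.2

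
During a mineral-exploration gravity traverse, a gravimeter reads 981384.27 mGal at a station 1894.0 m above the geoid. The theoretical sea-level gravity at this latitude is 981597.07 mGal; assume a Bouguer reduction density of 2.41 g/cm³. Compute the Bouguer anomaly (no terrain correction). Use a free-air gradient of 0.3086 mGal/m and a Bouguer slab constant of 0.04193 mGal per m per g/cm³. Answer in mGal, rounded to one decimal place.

Free-air correction = 0.3086 × 1894.0 = 584.49 mGal
Free-air anomaly = 981384.27 − 981597.07 + (584.49) = 371.69 mGal
Bouguer slab correction = 0.04193 × 2.41 × 1894.0 = 191.39 mGal
Simple Bouguer anomaly = 371.69 − (191.39) = 180.30 mGal

180.3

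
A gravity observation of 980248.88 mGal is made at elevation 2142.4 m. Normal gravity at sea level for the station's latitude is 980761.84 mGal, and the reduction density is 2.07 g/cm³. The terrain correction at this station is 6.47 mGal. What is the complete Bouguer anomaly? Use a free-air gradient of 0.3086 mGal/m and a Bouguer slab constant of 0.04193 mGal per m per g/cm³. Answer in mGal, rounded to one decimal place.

Free-air correction = 0.3086 × 2142.4 = 661.14 mGal
Free-air anomaly = 980248.88 − 980761.84 + (661.14) = 148.18 mGal
Bouguer slab correction = 0.04193 × 2.07 × 2142.4 = 185.95 mGal
Simple Bouguer anomaly = 148.18 − (185.95) = -37.77 mGal
Complete Bouguer anomaly = -37.77 + 6.47 = -31.30 mGal

-31.3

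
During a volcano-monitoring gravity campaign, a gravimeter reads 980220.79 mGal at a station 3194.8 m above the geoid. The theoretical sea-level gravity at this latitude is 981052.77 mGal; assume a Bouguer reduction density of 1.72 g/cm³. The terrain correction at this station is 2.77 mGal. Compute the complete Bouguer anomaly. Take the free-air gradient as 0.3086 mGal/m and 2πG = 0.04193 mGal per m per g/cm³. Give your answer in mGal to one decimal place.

Free-air correction = 0.3086 × 3194.8 = 985.92 mGal
Free-air anomaly = 980220.79 − 981052.77 + (985.92) = 153.94 mGal
Bouguer slab correction = 0.04193 × 1.72 × 3194.8 = 230.41 mGal
Simple Bouguer anomaly = 153.94 − (230.41) = -76.47 mGal
Complete Bouguer anomaly = -76.47 + 2.77 = -73.70 mGal

-73.7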